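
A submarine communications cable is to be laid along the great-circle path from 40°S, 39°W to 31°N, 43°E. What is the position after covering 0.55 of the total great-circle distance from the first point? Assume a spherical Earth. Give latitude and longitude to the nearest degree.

≈ 2°S, 8°E

Convert each endpoint to a unit vector on the sphere (x = cos φ cos λ, y = cos φ sin λ, z = sin φ).
The central angle between the endpoints is δ = arccos(p₁·p₂) ≈ 1.813 rad (103.9°).
Interpolate at f = 0.55 with slerp weights a = sin((1−f)δ)/sin δ ≈ 0.750, b = sin(fδ)/sin δ ≈ 0.865.
p = a·p₁ + b·p₂ ≈ (0.989, 0.144, -0.037); φ = arcsin(p_z) ≈ -2.10°, λ = atan2(p_y, p_x) ≈ 8.29°.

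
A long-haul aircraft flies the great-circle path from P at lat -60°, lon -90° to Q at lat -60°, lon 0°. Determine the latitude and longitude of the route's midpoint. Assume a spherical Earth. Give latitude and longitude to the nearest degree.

Write both endpoints as unit vectors p₁, p₂ with components (cos φ cos λ, cos φ sin λ, sin φ).
The central angle between the endpoints is δ = arccos(p₁·p₂) ≈ 0.723 rad (41.4°).
Interpolate at f = 1/2 with slerp weights a = sin((1−f)δ)/sin δ ≈ 0.535, b = sin(fδ)/sin δ ≈ 0.535.
p = a·p₁ + b·p₂ ≈ (0.267, -0.267, -0.926); φ = arcsin(p_z) ≈ -67.79°, λ = atan2(p_y, p_x) ≈ -45.00°.

≈ lat -68°, lon -45°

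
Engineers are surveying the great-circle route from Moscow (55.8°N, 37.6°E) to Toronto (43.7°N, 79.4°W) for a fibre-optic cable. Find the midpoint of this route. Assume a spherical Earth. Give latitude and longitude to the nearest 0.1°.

Write both endpoints as unit vectors p₁, p₂ with components (cos φ cos λ, cos φ sin λ, sin φ).
The central angle between the endpoints is δ = arccos(p₁·p₂) ≈ 1.173 rad (67.2°).
Interpolate at f = 1/2 with slerp weights a = sin((1−f)δ)/sin δ ≈ 0.600, b = sin(fδ)/sin δ ≈ 0.600.
p = a·p₁ + b·p₂ ≈ (0.347, -0.221, 0.911); φ = arcsin(p_z) ≈ 65.70°, λ = atan2(p_y, p_x) ≈ -32.45°.

≈ 65.7°N, 32.4°W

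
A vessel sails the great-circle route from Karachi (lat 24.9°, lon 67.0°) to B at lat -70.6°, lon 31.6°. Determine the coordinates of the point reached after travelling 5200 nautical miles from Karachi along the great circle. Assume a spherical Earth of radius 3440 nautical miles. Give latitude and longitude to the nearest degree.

≈ lat -60°, lon 44°

From cos δ = sin φ₁ sin φ₂ + cos φ₁ cos φ₂ cos Δλ, the central angle is δ ≈ 1.723 rad (98.7°). The total great-circle distance is δ·R ≈ 1.723 × 3440 ≈ 5927 nmi, so the target fraction is f = 5200/5927 ≈ 0.877.
Interpolate at f ≈ 0.877 with slerp weights a = sin((1−f)δ)/sin δ ≈ 0.212, b = sin(fδ)/sin δ ≈ 1.010.
p = a·p₁ + b·p₂ ≈ (0.361, 0.353, -0.863); φ = arcsin(p_z) ≈ -59.68°, λ = atan2(p_y, p_x) ≈ 44.36°.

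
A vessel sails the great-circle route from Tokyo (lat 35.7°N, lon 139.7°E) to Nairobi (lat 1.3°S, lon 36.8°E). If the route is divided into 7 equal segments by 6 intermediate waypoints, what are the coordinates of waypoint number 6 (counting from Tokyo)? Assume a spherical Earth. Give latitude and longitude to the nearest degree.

Write both endpoints as unit vectors p₁, p₂ with components (cos φ cos λ, cos φ sin λ, sin φ).
The central angle between the endpoints is δ = arccos(p₁·p₂) ≈ 1.767 rad (101.2°).
Interpolate at f = 6/7 with slerp weights a = sin((1−f)δ)/sin δ ≈ 0.255, b = sin(fδ)/sin δ ≈ 1.018.
p = a·p₁ + b·p₂ ≈ (0.657, 0.743, 0.125); φ = arcsin(p_z) ≈ 7.21°, λ = atan2(p_y, p_x) ≈ 48.52°.

≈ lat 7°N, lon 49°E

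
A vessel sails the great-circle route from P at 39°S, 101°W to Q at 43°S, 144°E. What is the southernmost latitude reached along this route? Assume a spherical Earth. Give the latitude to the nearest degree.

The great circle lies in the plane with unit normal n̂ = (p₁ × p₂)/|p₁ × p₂|.
Here n̂_z ≈ -0.525; the vertex latitude is φ_max = arccos|n̂_z| ≈ 58.4°.
Check via Clairaut: cos φ_max = |cos φ₁| · sin C = cos(39.0°)·sin(137.5°) ≈ 0.525, again giving ≈ 58.4°.

≈ 58°S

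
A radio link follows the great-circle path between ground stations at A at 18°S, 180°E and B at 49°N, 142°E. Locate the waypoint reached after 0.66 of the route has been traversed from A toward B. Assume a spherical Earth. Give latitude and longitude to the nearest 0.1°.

The haversine formula gives a central angle δ ≈ 1.309 rad (75.0°) between the endpoints.
Interpolate at f = 0.66 with slerp weights a = sin((1−f)δ)/sin δ ≈ 0.446, b = sin(fδ)/sin δ ≈ 0.787.
p = a·p₁ + b·p₂ ≈ (-0.831, 0.318, 0.456); φ = arcsin(p_z) ≈ 27.16°, λ = atan2(p_y, p_x) ≈ 159.06°.

≈ 27.2°N, 159.1°E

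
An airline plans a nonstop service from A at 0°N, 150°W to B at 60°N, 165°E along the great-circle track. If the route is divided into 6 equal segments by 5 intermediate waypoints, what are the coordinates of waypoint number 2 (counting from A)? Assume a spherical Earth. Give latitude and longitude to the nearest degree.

Write both endpoints as unit vectors p₁, p₂ with components (cos φ cos λ, cos φ sin λ, sin φ).
The central angle between the endpoints is δ = arccos(p₁·p₂) ≈ 1.209 rad (69.3°).
Interpolate at f = 2/6 with slerp weights a = sin((1−f)δ)/sin δ ≈ 0.772, b = sin(fδ)/sin δ ≈ 0.419.
p = a·p₁ + b·p₂ ≈ (-0.871, -0.332, 0.363); φ = arcsin(p_z) ≈ 21.30°, λ = atan2(p_y, p_x) ≈ -159.16°.

≈ 21°N, 159°W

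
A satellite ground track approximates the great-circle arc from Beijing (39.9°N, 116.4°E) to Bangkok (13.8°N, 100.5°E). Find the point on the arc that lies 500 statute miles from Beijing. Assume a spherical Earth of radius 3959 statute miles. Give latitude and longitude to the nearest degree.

≈ 34°N, 112°E

Write both endpoints as unit vectors p₁, p₂ with components (cos φ cos λ, cos φ sin λ, sin φ).
The central angle between the endpoints is δ = arccos(p₁·p₂) ≈ 0.517 rad (29.6°). The total great-circle distance is δ·R ≈ 0.517 × 3959 ≈ 2045 mi, so the target fraction is f = 500/2045 ≈ 0.244.
Interpolate at f ≈ 0.244 with slerp weights a = sin((1−f)δ)/sin δ ≈ 0.770, b = sin(fδ)/sin δ ≈ 0.255.
p = a·p₁ + b·p₂ ≈ (-0.308, 0.773, 0.555); φ = arcsin(p_z) ≈ 33.71°, λ = atan2(p_y, p_x) ≈ 111.72°.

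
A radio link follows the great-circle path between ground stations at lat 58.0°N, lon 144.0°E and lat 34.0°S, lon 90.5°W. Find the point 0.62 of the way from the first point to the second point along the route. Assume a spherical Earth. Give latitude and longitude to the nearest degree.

≈ lat 9°N, lon 121°W

Write both endpoints as unit vectors p₁, p₂ with components (cos φ cos λ, cos φ sin λ, sin φ).
The central angle between the endpoints is δ = arccos(p₁·p₂) ≈ 2.388 rad (136.8°).
Interpolate at f = 0.62 with slerp weights a = sin((1−f)δ)/sin δ ≈ 1.152, b = sin(fδ)/sin δ ≈ 1.456.
p = a·p₁ + b·p₂ ≈ (-0.504, -0.848, 0.163); φ = arcsin(p_z) ≈ 9.36°, λ = atan2(p_y, p_x) ≈ -120.74°.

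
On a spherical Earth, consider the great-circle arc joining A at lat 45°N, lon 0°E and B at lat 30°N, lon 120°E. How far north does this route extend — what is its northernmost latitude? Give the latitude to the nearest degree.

≈ 58°N

The great circle lies in the plane with unit normal n̂ = (p₁ × p₂)/|p₁ × p₂|.
Here n̂_z ≈ +0.531; the vertex latitude is φ_max = arccos|n̂_z| ≈ 57.9°.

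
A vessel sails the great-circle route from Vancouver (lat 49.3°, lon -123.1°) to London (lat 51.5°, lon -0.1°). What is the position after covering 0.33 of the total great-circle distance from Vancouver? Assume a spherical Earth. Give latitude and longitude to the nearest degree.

≈ lat 65°, lon -92°

Convert each endpoint to a unit vector on the sphere (x = cos φ cos λ, y = cos φ sin λ, z = sin φ).
The central angle between the endpoints is δ = arccos(p₁·p₂) ≈ 1.189 rad (68.1°).
Interpolate at f = 0.33 with slerp weights a = sin((1−f)δ)/sin δ ≈ 0.771, b = sin(fδ)/sin δ ≈ 0.412.
p = a·p₁ + b·p₂ ≈ (-0.018, -0.421, 0.907); φ = arcsin(p_z) ≈ 65.05°, λ = atan2(p_y, p_x) ≈ -92.43°.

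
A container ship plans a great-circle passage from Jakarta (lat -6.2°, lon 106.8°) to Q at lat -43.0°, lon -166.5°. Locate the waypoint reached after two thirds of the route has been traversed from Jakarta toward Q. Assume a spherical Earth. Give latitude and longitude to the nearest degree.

≈ lat -38°, lon 157°

Write both endpoints as unit vectors p₁, p₂ with components (cos φ cos λ, cos φ sin λ, sin φ).
The central angle between the endpoints is δ = arccos(p₁·p₂) ≈ 1.455 rad (83.4°).
Interpolate at f = 2/3 with slerp weights a = sin((1−f)δ)/sin δ ≈ 0.469, b = sin(fδ)/sin δ ≈ 0.830.
p = a·p₁ + b·p₂ ≈ (-0.725, 0.305, -0.617); φ = arcsin(p_z) ≈ -38.10°, λ = atan2(p_y, p_x) ≈ 157.20°.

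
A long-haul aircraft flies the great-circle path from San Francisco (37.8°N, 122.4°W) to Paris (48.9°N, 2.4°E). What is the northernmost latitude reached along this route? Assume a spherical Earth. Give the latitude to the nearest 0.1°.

The great circle lies in the plane with unit normal n̂ = (p₁ × p₂)/|p₁ × p₂|.
Here n̂_z ≈ +0.432; the vertex latitude is φ_max = arccos|n̂_z| ≈ 64.4°.
Check via Clairaut: cos φ_max = |cos φ₁| · sin C = cos(37.8°)·sin(33.2°) ≈ 0.432, again giving ≈ 64.4°.

≈ 64.4°N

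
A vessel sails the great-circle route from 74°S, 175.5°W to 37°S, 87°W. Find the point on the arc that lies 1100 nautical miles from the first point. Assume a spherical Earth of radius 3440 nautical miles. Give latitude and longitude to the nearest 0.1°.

Write both endpoints as unit vectors p₁, p₂ with components (cos φ cos λ, cos φ sin λ, sin φ).
The central angle between the endpoints is δ = arccos(p₁·p₂) ≈ 0.947 rad (54.2°). The total great-circle distance is δ·R ≈ 0.947 × 3440 ≈ 3257 nmi, so the target fraction is f = 1100/3257 ≈ 0.338.
Interpolate at f ≈ 0.338 with slerp weights a = sin((1−f)δ)/sin δ ≈ 0.723, b = sin(fδ)/sin δ ≈ 0.387.
p = a·p₁ + b·p₂ ≈ (-0.182, -0.325, -0.928); φ = arcsin(p_z) ≈ -68.14°, λ = atan2(p_y, p_x) ≈ -119.35°.

≈ 68.1°S, 119.3°W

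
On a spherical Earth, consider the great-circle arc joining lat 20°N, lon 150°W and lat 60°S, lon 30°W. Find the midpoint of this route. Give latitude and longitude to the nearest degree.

Write both endpoints as unit vectors p₁, p₂ with components (cos φ cos λ, cos φ sin λ, sin φ).
The central angle between the endpoints is δ = arccos(p₁·p₂) ≈ 2.131 rad (122.1°).
Interpolate at f = 1/2 with slerp weights a = sin((1−f)δ)/sin δ ≈ 1.033, b = sin(fδ)/sin δ ≈ 1.033.
p = a·p₁ + b·p₂ ≈ (-0.393, -0.743, -0.541); φ = arcsin(p_z) ≈ -32.76°, λ = atan2(p_y, p_x) ≈ -117.88°.

≈ lat 33°S, lon 118°W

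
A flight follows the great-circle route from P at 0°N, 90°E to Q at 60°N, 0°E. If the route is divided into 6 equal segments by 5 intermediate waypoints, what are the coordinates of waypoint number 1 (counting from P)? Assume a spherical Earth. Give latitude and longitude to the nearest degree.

≈ 13°N, 82°E

Write both endpoints as unit vectors p₁, p₂ with components (cos φ cos λ, cos φ sin λ, sin φ).
The central angle between the endpoints is δ = arccos(p₁·p₂) ≈ 1.571 rad (90.0°).
Interpolate at f = 1/6 with slerp weights a = sin((1−f)δ)/sin δ ≈ 0.966, b = sin(fδ)/sin δ ≈ 0.259.
p = a·p₁ + b·p₂ ≈ (0.129, 0.966, 0.224); φ = arcsin(p_z) ≈ 12.95°, λ = atan2(p_y, p_x) ≈ 82.37°.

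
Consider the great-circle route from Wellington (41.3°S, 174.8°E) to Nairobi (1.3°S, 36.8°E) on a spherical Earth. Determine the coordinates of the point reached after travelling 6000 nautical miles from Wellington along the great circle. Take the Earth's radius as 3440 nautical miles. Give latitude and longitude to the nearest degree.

Write both endpoints as unit vectors p₁, p₂ with components (cos φ cos λ, cos φ sin λ, sin φ).
The central angle between the endpoints is δ = arccos(p₁·p₂) ≈ 2.145 rad (122.9°). The total great-circle distance is δ·R ≈ 2.145 × 3440 ≈ 7379 nmi, so the target fraction is f = 6000/7379 ≈ 0.813.
Interpolate at f ≈ 0.813 with slerp weights a = sin((1−f)δ)/sin δ ≈ 0.465, b = sin(fδ)/sin δ ≈ 1.173.
p = a·p₁ + b·p₂ ≈ (0.591, 0.734, -0.333); φ = arcsin(p_z) ≈ -19.47°, λ = atan2(p_y, p_x) ≈ 51.15°.

≈ 19°S, 51°E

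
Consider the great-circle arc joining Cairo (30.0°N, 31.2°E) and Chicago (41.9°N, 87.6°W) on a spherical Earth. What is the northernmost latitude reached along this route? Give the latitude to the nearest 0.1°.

The great circle lies in the plane with unit normal n̂ = (p₁ × p₂)/|p₁ × p₂|.
Here n̂_z ≈ -0.565; the vertex latitude is φ_max = arccos|n̂_z| ≈ 55.6°.
Check via Clairaut: cos φ_max = |cos φ₁| · sin C = cos(30.0°)·sin(40.7°) ≈ 0.565, again giving ≈ 55.6°.

≈ 55.6°N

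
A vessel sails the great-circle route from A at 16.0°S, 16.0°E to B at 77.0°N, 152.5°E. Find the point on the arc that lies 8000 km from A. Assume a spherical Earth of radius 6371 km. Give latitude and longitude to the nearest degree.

Convert each endpoint to a unit vector on the sphere (x = cos φ cos λ, y = cos φ sin λ, z = sin φ).
The central angle between the endpoints is δ = arccos(p₁·p₂) ≈ 2.010 rad (115.2°). The total great-circle distance is δ·R ≈ 2.010 × 6371 ≈ 12807 km, so the target fraction is f = 8000/12807 ≈ 0.625.
Interpolate at f ≈ 0.625 with slerp weights a = sin((1−f)δ)/sin δ ≈ 0.757, b = sin(fδ)/sin δ ≈ 1.051.
p = a·p₁ + b·p₂ ≈ (0.490, 0.310, 0.815); φ = arcsin(p_z) ≈ 54.59°, λ = atan2(p_y, p_x) ≈ 32.31°.

≈ 55°N, 32°E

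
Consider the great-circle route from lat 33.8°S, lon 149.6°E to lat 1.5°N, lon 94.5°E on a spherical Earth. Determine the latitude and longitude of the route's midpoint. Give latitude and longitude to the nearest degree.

Convert each endpoint to a unit vector on the sphere (x = cos φ cos λ, y = cos φ sin λ, z = sin φ).
The central angle between the endpoints is δ = arccos(p₁·p₂) ≈ 1.092 rad (62.6°).
Interpolate at f = 1/2 with slerp weights a = sin((1−f)δ)/sin δ ≈ 0.585, b = sin(fδ)/sin δ ≈ 0.585.
p = a·p₁ + b·p₂ ≈ (-0.465, 0.829, -0.310); φ = arcsin(p_z) ≈ -18.07°, λ = atan2(p_y, p_x) ≈ 119.30°.

≈ lat 18°S, lon 119°E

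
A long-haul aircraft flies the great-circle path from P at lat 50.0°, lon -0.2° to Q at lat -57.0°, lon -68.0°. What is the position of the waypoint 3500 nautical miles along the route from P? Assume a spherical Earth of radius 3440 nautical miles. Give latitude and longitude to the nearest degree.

Convert each endpoint to a unit vector on the sphere (x = cos φ cos λ, y = cos φ sin λ, z = sin φ).
The central angle between the endpoints is δ = arccos(p₁·p₂) ≈ 2.106 rad (120.7°). The total great-circle distance is δ·R ≈ 2.106 × 3440 ≈ 7245 nmi, so the target fraction is f = 3500/7245 ≈ 0.483.
Interpolate at f ≈ 0.483 with slerp weights a = sin((1−f)δ)/sin δ ≈ 1.030, b = sin(fδ)/sin δ ≈ 0.989.
p = a·p₁ + b·p₂ ≈ (0.864, -0.502, -0.040); φ = arcsin(p_z) ≈ -2.32°, λ = atan2(p_y, p_x) ≈ -30.15°.

≈ lat -2°, lon -30°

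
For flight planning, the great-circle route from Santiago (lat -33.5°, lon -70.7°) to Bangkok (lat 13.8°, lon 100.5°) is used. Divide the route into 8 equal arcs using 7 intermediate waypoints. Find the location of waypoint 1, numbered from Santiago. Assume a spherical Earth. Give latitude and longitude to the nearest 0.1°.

Write both endpoints as unit vectors p₁, p₂ with components (cos φ cos λ, cos φ sin λ, sin φ).
The central angle between the endpoints is δ = arccos(p₁·p₂) ≈ 2.771 rad (158.7°).
Interpolate at f = 1/8 with slerp weights a = sin((1−f)δ)/sin δ ≈ 1.813, b = sin(fδ)/sin δ ≈ 0.936.
p = a·p₁ + b·p₂ ≈ (0.334, -0.533, -0.777); φ = arcsin(p_z) ≈ -51.02°, λ = atan2(p_y, p_x) ≈ -57.93°.

≈ lat -51.0°, lon -57.9°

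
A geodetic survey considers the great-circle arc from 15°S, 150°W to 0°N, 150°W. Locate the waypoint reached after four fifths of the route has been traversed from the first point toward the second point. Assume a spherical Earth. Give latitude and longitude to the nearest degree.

The haversine formula gives a central angle δ ≈ 0.262 rad (15.0°) between the endpoints.
Interpolate at f = 4/5 with slerp weights a = sin((1−f)δ)/sin δ ≈ 0.202, b = sin(fδ)/sin δ ≈ 0.803.
p = a·p₁ + b·p₂ ≈ (-0.865, -0.499, -0.052); φ = arcsin(p_z) ≈ -3.00°, λ = atan2(p_y, p_x) ≈ -150.00°.

≈ 3°S, 150°W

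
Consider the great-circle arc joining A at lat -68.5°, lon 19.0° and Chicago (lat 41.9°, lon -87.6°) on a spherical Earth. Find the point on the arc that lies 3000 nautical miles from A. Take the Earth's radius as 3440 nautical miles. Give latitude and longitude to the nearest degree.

Convert each endpoint to a unit vector on the sphere (x = cos φ cos λ, y = cos φ sin λ, z = sin φ).
The central angle between the endpoints is δ = arccos(p₁·p₂) ≈ 2.345 rad (134.4°). The total great-circle distance is δ·R ≈ 2.345 × 3440 ≈ 8068 nmi, so the target fraction is f = 3000/8068 ≈ 0.372.
Interpolate at f ≈ 0.372 with slerp weights a = sin((1−f)δ)/sin δ ≈ 1.392, b = sin(fδ)/sin δ ≈ 1.071.
p = a·p₁ + b·p₂ ≈ (0.516, -0.630, -0.580); φ = arcsin(p_z) ≈ -35.45°, λ = atan2(p_y, p_x) ≈ -50.71°.

≈ lat -35°, lon -51°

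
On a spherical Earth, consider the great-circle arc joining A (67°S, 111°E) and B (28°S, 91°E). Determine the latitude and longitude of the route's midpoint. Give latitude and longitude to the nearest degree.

Convert each endpoint to a unit vector on the sphere (x = cos φ cos λ, y = cos φ sin λ, z = sin φ).
The central angle between the endpoints is δ = arccos(p₁·p₂) ≈ 0.713 rad (40.9°).
Interpolate at f = 1/2 with slerp weights a = sin((1−f)δ)/sin δ ≈ 0.534, b = sin(fδ)/sin δ ≈ 0.534.
p = a·p₁ + b·p₂ ≈ (-0.083, 0.666, -0.742); φ = arcsin(p_z) ≈ -47.87°, λ = atan2(p_y, p_x) ≈ 97.10°.

≈ (48°S, 97°E)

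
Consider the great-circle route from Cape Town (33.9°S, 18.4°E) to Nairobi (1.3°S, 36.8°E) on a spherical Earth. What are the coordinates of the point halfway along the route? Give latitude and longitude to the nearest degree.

From cos δ = sin φ₁ sin φ₂ + cos φ₁ cos φ₂ cos Δλ, the central angle is δ ≈ 0.643 rad (36.9°).
Interpolate at f = 1/2 with slerp weights a = sin((1−f)δ)/sin δ ≈ 0.527, b = sin(fδ)/sin δ ≈ 0.527.
p = a·p₁ + b·p₂ ≈ (0.837, 0.454, -0.306); φ = arcsin(p_z) ≈ -17.81°, λ = atan2(p_y, p_x) ≈ 28.46°.

≈ 18°S, 28°E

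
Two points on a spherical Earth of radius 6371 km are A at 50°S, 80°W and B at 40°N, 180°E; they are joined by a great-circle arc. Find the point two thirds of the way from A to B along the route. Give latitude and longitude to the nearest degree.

Write both endpoints as unit vectors p₁, p₂ with components (cos φ cos λ, cos φ sin λ, sin φ).
The central angle between the endpoints is δ = arccos(p₁·p₂) ≈ 2.187 rad (125.3°).
Interpolate at f = 2/3 with slerp weights a = sin((1−f)δ)/sin δ ≈ 0.816, b = sin(fδ)/sin δ ≈ 1.218.
p = a·p₁ + b·p₂ ≈ (-0.842, -0.517, 0.157); φ = arcsin(p_z) ≈ 9.05°, λ = atan2(p_y, p_x) ≈ -148.45°.

≈ 9°N, 148°W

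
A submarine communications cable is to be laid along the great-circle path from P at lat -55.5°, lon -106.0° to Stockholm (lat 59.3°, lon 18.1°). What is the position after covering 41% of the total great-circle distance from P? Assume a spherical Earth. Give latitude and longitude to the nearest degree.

≈ lat -8°, lon -56°

Write both endpoints as unit vectors p₁, p₂ with components (cos φ cos λ, cos φ sin λ, sin φ).
The central angle between the endpoints is δ = arccos(p₁·p₂) ≈ 2.628 rad (150.5°).
Interpolate at f = 0.41 with slerp weights a = sin((1−f)δ)/sin δ ≈ 2.033, b = sin(fδ)/sin δ ≈ 1.791.
p = a·p₁ + b·p₂ ≈ (0.552, -0.823, -0.136); φ = arcsin(p_z) ≈ -7.80°, λ = atan2(p_y, p_x) ≈ -56.16°.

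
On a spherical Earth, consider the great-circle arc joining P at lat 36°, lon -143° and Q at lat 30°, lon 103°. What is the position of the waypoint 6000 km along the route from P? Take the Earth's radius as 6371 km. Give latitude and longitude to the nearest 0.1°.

≈ lat 48.2°, lon 143.2°

Convert each endpoint to a unit vector on the sphere (x = cos φ cos λ, y = cos φ sin λ, z = sin φ).
The central angle between the endpoints is δ = arccos(p₁·p₂) ≈ 1.562 rad (89.5°). The total great-circle distance is δ·R ≈ 1.562 × 6371 ≈ 9951 km, so the target fraction is f = 6000/9951 ≈ 0.603.
Interpolate at f ≈ 0.603 with slerp weights a = sin((1−f)δ)/sin δ ≈ 0.581, b = sin(fδ)/sin δ ≈ 0.809.
p = a·p₁ + b·p₂ ≈ (-0.533, 0.399, 0.746); φ = arcsin(p_z) ≈ 48.24°, λ = atan2(p_y, p_x) ≈ 143.16°.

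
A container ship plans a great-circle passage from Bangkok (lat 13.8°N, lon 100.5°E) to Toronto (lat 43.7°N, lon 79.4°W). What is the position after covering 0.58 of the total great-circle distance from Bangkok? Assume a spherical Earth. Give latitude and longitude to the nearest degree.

≈ lat 85°N, lon 100°E

Write both endpoints as unit vectors p₁, p₂ with components (cos φ cos λ, cos φ sin λ, sin φ).
The central angle between the endpoints is δ = arccos(p₁·p₂) ≈ 2.138 rad (122.5°).
Interpolate at f = 0.58 with slerp weights a = sin((1−f)δ)/sin δ ≈ 0.927, b = sin(fδ)/sin δ ≈ 1.121.
p = a·p₁ + b·p₂ ≈ (-0.015, 0.089, 0.996); φ = arcsin(p_z) ≈ 84.85°, λ = atan2(p_y, p_x) ≈ 99.60°.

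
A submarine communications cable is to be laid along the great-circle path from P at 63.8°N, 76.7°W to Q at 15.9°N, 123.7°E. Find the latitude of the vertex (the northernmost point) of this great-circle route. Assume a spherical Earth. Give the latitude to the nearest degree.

≈ 81°N

The great circle lies in the plane with unit normal n̂ = (p₁ × p₂)/|p₁ × p₂|.
Here n̂_z ≈ -0.150; the vertex latitude is φ_max = arccos|n̂_z| ≈ 81.4°.
Check via Clairaut: cos φ_max = |cos φ₁| · sin C = cos(63.8°)·sin(19.8°) ≈ 0.150, again giving ≈ 81.4°.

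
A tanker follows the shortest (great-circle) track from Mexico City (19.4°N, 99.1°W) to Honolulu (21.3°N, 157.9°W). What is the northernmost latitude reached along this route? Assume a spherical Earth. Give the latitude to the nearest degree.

The great circle lies in the plane with unit normal n̂ = (p₁ × p₂)/|p₁ × p₂|.
Here n̂_z ≈ -0.919; the vertex latitude is φ_max = arccos|n̂_z| ≈ 23.2°.

≈ 23°N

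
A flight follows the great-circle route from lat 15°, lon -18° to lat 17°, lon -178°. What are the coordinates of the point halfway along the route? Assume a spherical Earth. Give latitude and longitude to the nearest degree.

≈ lat 59°, lon -96°

From cos δ = sin φ₁ sin φ₂ + cos φ₁ cos φ₂ cos Δλ, the central angle is δ ≈ 2.485 rad (142.4°).
Interpolate at f = 1/2 with slerp weights a = sin((1−f)δ)/sin δ ≈ 1.552, b = sin(fδ)/sin δ ≈ 1.552.
p = a·p₁ + b·p₂ ≈ (-0.058, -0.515, 0.855); φ = arcsin(p_z) ≈ 58.79°, λ = atan2(p_y, p_x) ≈ -96.37°.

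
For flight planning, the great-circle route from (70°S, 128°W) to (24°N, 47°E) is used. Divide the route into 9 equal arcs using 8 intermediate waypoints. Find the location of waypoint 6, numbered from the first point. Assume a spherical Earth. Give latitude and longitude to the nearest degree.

From cos δ = sin φ₁ sin φ₂ + cos φ₁ cos φ₂ cos Δλ, the central angle is δ ≈ 2.337 rad (133.9°).
Interpolate at f = 6/9 with slerp weights a = sin((1−f)δ)/sin δ ≈ 0.975, b = sin(fδ)/sin δ ≈ 1.388.
p = a·p₁ + b·p₂ ≈ (0.659, 0.664, -0.352); φ = arcsin(p_z) ≈ -20.60°, λ = atan2(p_y, p_x) ≈ 45.22°.

≈ (21°S, 45°E)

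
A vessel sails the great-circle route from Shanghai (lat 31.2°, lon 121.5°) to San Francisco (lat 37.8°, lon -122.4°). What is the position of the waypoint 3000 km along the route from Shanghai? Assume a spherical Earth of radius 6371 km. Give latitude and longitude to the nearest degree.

≈ lat 47°, lon 150°

From cos δ = sin φ₁ sin φ₂ + cos φ₁ cos φ₂ cos Δλ, the central angle is δ ≈ 1.551 rad (88.8°). The total great-circle distance is δ·R ≈ 1.551 × 6371 ≈ 9879 km, so the target fraction is f = 3000/9879 ≈ 0.304.
Interpolate at f ≈ 0.304 with slerp weights a = sin((1−f)δ)/sin δ ≈ 0.882, b = sin(fδ)/sin δ ≈ 0.454.
p = a·p₁ + b·p₂ ≈ (-0.586, 0.341, 0.735); φ = arcsin(p_z) ≈ 47.31°, λ = atan2(p_y, p_x) ≈ 149.85°.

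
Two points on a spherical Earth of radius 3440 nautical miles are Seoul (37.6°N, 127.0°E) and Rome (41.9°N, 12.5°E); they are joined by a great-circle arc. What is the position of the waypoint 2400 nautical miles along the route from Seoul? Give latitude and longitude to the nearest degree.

≈ (57°N, 73°E)

From cos δ = sin φ₁ sin φ₂ + cos φ₁ cos φ₂ cos Δλ, the central angle is δ ≈ 1.407 rad (80.6°). The total great-circle distance is δ·R ≈ 1.407 × 3440 ≈ 4841 nmi, so the target fraction is f = 2400/4841 ≈ 0.496.
Interpolate at f ≈ 0.496 with slerp weights a = sin((1−f)δ)/sin δ ≈ 0.660, b = sin(fδ)/sin δ ≈ 0.651.
p = a·p₁ + b·p₂ ≈ (0.158, 0.523, 0.838); φ = arcsin(p_z) ≈ 56.90°, λ = atan2(p_y, p_x) ≈ 73.15°.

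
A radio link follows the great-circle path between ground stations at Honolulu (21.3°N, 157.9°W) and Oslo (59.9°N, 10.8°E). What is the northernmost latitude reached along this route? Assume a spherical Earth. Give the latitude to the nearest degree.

≈ 85°N

The great circle lies in the plane with unit normal n̂ = (p₁ × p₂)/|p₁ × p₂|.
Here n̂_z ≈ +0.093; the vertex latitude is φ_max = arccos|n̂_z| ≈ 84.7°.
Check via Clairaut: cos φ_max = |cos φ₁| · sin C = cos(21.3°)·sin(5.7°) ≈ 0.093, again giving ≈ 84.7°.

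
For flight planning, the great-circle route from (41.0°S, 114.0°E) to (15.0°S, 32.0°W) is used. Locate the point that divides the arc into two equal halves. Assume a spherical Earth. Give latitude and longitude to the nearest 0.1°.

Convert each endpoint to a unit vector on the sphere (x = cos φ cos λ, y = cos φ sin λ, z = sin φ).
The central angle between the endpoints is δ = arccos(p₁·p₂) ≈ 2.020 rad (115.8°).
Interpolate at f = 1/2 with slerp weights a = sin((1−f)δ)/sin δ ≈ 0.940, b = sin(fδ)/sin δ ≈ 0.940.
p = a·p₁ + b·p₂ ≈ (0.482, 0.167, -0.860); φ = arcsin(p_z) ≈ -59.35°, λ = atan2(p_y, p_x) ≈ 19.12°.

≈ (59.4°S, 19.1°E)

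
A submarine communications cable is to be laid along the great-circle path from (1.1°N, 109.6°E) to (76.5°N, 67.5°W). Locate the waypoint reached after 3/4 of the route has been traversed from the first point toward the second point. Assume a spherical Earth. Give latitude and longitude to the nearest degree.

Write both endpoints as unit vectors p₁, p₂ with components (cos φ cos λ, cos φ sin λ, sin φ).
The central angle between the endpoints is δ = arccos(p₁·p₂) ≈ 1.787 rad (102.4°).
Interpolate at f = 3/4 with slerp weights a = sin((1−f)δ)/sin δ ≈ 0.442, b = sin(fδ)/sin δ ≈ 0.997.
p = a·p₁ + b·p₂ ≈ (-0.059, 0.202, 0.978); φ = arcsin(p_z) ≈ 77.87°, λ = atan2(p_y, p_x) ≈ 106.39°.

≈ (78°N, 106°E)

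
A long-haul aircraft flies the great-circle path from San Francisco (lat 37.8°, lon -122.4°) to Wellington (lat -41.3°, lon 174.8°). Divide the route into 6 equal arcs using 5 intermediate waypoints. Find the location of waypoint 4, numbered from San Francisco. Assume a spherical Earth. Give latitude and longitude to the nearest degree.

Convert each endpoint to a unit vector on the sphere (x = cos φ cos λ, y = cos φ sin λ, z = sin φ).
The central angle between the endpoints is δ = arccos(p₁·p₂) ≈ 1.704 rad (97.7°).
Interpolate at f = 4/6 with slerp weights a = sin((1−f)δ)/sin δ ≈ 0.543, b = sin(fδ)/sin δ ≈ 0.915.
p = a·p₁ + b·p₂ ≈ (-0.915, -0.300, -0.271); φ = arcsin(p_z) ≈ -15.74°, λ = atan2(p_y, p_x) ≈ -161.85°.

≈ lat -16°, lon -162°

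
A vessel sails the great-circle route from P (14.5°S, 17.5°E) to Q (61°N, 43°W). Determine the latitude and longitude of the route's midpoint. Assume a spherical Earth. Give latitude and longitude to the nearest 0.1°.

≈ (26.0°N, 1.8°W)

Write both endpoints as unit vectors p₁, p₂ with components (cos φ cos λ, cos φ sin λ, sin φ).
The central angle between the endpoints is δ = arccos(p₁·p₂) ≈ 1.559 rad (89.3°).
Interpolate at f = 1/2 with slerp weights a = sin((1−f)δ)/sin δ ≈ 0.703, b = sin(fδ)/sin δ ≈ 0.703.
p = a·p₁ + b·p₂ ≈ (0.898, -0.028, 0.439); φ = arcsin(p_z) ≈ 26.02°, λ = atan2(p_y, p_x) ≈ -1.77°.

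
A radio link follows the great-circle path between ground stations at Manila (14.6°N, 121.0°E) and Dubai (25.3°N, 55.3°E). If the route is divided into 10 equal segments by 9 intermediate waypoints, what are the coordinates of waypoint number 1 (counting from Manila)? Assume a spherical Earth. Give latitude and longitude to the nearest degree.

Convert each endpoint to a unit vector on the sphere (x = cos φ cos λ, y = cos φ sin λ, z = sin φ).
The central angle between the endpoints is δ = arccos(p₁·p₂) ≈ 1.084 rad (62.1°).
Interpolate at f = 1/10 with slerp weights a = sin((1−f)δ)/sin δ ≈ 0.937, b = sin(fδ)/sin δ ≈ 0.122.
p = a·p₁ + b·p₂ ≈ (-0.404, 0.868, 0.288); φ = arcsin(p_z) ≈ 16.77°, λ = atan2(p_y, p_x) ≈ 114.95°.

≈ 17°N, 115°E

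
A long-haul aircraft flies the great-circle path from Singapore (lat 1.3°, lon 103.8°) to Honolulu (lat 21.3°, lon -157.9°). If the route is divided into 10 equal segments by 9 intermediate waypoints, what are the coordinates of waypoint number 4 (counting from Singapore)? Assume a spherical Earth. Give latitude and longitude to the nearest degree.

≈ lat 14°, lon 141°

From cos δ = sin φ₁ sin φ₂ + cos φ₁ cos φ₂ cos Δλ, the central angle is δ ≈ 1.697 rad (97.3°).
Interpolate at f = 4/10 with slerp weights a = sin((1−f)δ)/sin δ ≈ 0.858, b = sin(fδ)/sin δ ≈ 0.633.
p = a·p₁ + b·p₂ ≈ (-0.751, 0.611, 0.249); φ = arcsin(p_z) ≈ 14.44°, λ = atan2(p_y, p_x) ≈ 140.86°.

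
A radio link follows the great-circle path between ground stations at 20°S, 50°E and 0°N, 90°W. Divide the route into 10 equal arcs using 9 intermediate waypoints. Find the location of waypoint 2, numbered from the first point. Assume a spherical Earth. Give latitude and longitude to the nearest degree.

From cos δ = sin φ₁ sin φ₂ + cos φ₁ cos φ₂ cos Δλ, the central angle is δ ≈ 2.374 rad (136.0°).
Interpolate at f = 2/10 with slerp weights a = sin((1−f)δ)/sin δ ≈ 1.364, b = sin(fδ)/sin δ ≈ 0.659.
p = a·p₁ + b·p₂ ≈ (0.824, 0.323, -0.466); φ = arcsin(p_z) ≈ -27.80°, λ = atan2(p_y, p_x) ≈ 21.40°.

≈ 28°S, 21°E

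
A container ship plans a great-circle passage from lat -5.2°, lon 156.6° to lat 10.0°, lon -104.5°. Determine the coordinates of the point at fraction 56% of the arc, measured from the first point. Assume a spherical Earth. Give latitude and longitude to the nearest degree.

Write both endpoints as unit vectors p₁, p₂ with components (cos φ cos λ, cos φ sin λ, sin φ).
The central angle between the endpoints is δ = arccos(p₁·p₂) ≈ 1.739 rad (99.6°).
Interpolate at f = 0.56 with slerp weights a = sin((1−f)δ)/sin δ ≈ 0.703, b = sin(fδ)/sin δ ≈ 0.839.
p = a·p₁ + b·p₂ ≈ (-0.849, -0.522, 0.082); φ = arcsin(p_z) ≈ 4.70°, λ = atan2(p_y, p_x) ≈ -148.42°.

≈ lat 5°, lon -148°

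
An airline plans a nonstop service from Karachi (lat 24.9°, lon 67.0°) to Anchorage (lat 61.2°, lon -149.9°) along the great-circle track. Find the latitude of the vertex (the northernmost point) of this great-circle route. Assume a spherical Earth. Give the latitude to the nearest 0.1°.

The great circle lies in the plane with unit normal n̂ = (p₁ × p₂)/|p₁ × p₂|.
Here n̂_z ≈ +0.262; the vertex latitude is φ_max = arccos|n̂_z| ≈ 74.8°.

≈ 74.8°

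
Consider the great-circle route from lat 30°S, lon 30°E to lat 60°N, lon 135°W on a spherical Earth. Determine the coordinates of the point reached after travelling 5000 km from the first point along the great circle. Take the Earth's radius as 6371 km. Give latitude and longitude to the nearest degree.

≈ lat 14°N, lon 20°E

Convert each endpoint to a unit vector on the sphere (x = cos φ cos λ, y = cos φ sin λ, z = sin φ).
The central angle between the endpoints is δ = arccos(p₁·p₂) ≈ 2.589 rad (148.4°). The total great-circle distance is δ·R ≈ 2.589 × 6371 ≈ 16496 km, so the target fraction is f = 5000/16496 ≈ 0.303.
Interpolate at f ≈ 0.303 with slerp weights a = sin((1−f)δ)/sin δ ≈ 1.854, b = sin(fδ)/sin δ ≈ 1.347.
p = a·p₁ + b·p₂ ≈ (0.914, 0.327, 0.239); φ = arcsin(p_z) ≈ 13.85°, λ = atan2(p_y, p_x) ≈ 19.66°.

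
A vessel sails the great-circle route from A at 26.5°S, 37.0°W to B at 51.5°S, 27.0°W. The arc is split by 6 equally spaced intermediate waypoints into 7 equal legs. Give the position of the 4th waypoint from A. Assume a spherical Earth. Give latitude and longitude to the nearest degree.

≈ 41°S, 32°W

Write both endpoints as unit vectors p₁, p₂ with components (cos φ cos λ, cos φ sin λ, sin φ).
The central angle between the endpoints is δ = arccos(p₁·p₂) ≈ 0.456 rad (26.1°).
Interpolate at f = 4/7 with slerp weights a = sin((1−f)δ)/sin δ ≈ 0.441, b = sin(fδ)/sin δ ≈ 0.585.
p = a·p₁ + b·p₂ ≈ (0.640, -0.403, -0.655); φ = arcsin(p_z) ≈ -40.89°, λ = atan2(p_y, p_x) ≈ -32.20°.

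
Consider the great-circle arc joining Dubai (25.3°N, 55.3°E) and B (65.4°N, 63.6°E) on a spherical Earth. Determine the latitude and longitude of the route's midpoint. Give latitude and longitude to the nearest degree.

≈ (45°N, 58°E)

Convert each endpoint to a unit vector on the sphere (x = cos φ cos λ, y = cos φ sin λ, z = sin φ).
The central angle between the endpoints is δ = arccos(p₁·p₂) ≈ 0.706 rad (40.4°).
Interpolate at f = 1/2 with slerp weights a = sin((1−f)δ)/sin δ ≈ 0.533, b = sin(fδ)/sin δ ≈ 0.533.
p = a·p₁ + b·p₂ ≈ (0.373, 0.595, 0.712); φ = arcsin(p_z) ≈ 45.41°, λ = atan2(p_y, p_x) ≈ 57.91°.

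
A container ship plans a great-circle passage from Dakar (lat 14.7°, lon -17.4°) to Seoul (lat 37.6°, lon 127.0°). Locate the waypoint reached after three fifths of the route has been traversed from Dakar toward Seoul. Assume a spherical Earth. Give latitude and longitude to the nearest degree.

≈ lat 60°, lon 60°

Convert each endpoint to a unit vector on the sphere (x = cos φ cos λ, y = cos φ sin λ, z = sin φ).
The central angle between the endpoints is δ = arccos(p₁·p₂) ≈ 2.058 rad (117.9°).
Interpolate at f = 3/5 with slerp weights a = sin((1−f)δ)/sin δ ≈ 0.830, b = sin(fδ)/sin δ ≈ 1.069.
p = a·p₁ + b·p₂ ≈ (0.257, 0.436, 0.863); φ = arcsin(p_z) ≈ 59.61°, λ = atan2(p_y, p_x) ≈ 59.52°.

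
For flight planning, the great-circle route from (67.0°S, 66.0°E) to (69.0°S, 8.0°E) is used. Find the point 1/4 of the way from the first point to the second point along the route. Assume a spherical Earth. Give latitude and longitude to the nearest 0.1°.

≈ (69.3°S, 53.3°E)

The haversine formula gives a central angle δ ≈ 0.367 rad (21.0°) between the endpoints.
Interpolate at f = 1/4 with slerp weights a = sin((1−f)δ)/sin δ ≈ 0.757, b = sin(fδ)/sin δ ≈ 0.255.
p = a·p₁ + b·p₂ ≈ (0.211, 0.283, -0.936); φ = arcsin(p_z) ≈ -69.32°, λ = atan2(p_y, p_x) ≈ 53.30°.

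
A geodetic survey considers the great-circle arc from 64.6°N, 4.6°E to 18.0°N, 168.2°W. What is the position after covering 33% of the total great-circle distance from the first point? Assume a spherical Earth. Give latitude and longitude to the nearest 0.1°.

≈ 82.6°N, 145.9°W

Convert each endpoint to a unit vector on the sphere (x = cos φ cos λ, y = cos φ sin λ, z = sin φ).
The central angle between the endpoints is δ = arccos(p₁·p₂) ≈ 1.697 rad (97.2°).
Interpolate at f = 0.33 with slerp weights a = sin((1−f)δ)/sin δ ≈ 0.915, b = sin(fδ)/sin δ ≈ 0.535.
p = a·p₁ + b·p₂ ≈ (-0.107, -0.073, 0.992); φ = arcsin(p_z) ≈ 82.55°, λ = atan2(p_y, p_x) ≈ -145.92°.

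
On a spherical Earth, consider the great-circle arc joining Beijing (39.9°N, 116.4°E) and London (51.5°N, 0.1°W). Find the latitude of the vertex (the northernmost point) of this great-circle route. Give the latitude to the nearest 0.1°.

≈ 63.5°N

The great circle lies in the plane with unit normal n̂ = (p₁ × p₂)/|p₁ × p₂|.
Here n̂_z ≈ -0.446; the vertex latitude is φ_max = arccos|n̂_z| ≈ 63.5°.
Check via Clairaut: cos φ_max = |cos φ₁| · sin C = cos(39.9°)·sin(35.6°) ≈ 0.446, again giving ≈ 63.5°.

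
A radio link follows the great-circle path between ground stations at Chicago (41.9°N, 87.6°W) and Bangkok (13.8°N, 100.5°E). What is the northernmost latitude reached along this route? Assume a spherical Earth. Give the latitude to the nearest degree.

≈ 83°N

The great circle lies in the plane with unit normal n̂ = (p₁ × p₂)/|p₁ × p₂|.
Here n̂_z ≈ -0.123; the vertex latitude is φ_max = arccos|n̂_z| ≈ 83.0°.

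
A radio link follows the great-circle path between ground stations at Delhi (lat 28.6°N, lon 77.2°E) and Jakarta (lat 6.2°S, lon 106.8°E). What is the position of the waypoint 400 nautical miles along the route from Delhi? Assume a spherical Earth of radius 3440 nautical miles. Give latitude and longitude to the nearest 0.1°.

≈ lat 23.7°N, lon 82.2°E

Convert each endpoint to a unit vector on the sphere (x = cos φ cos λ, y = cos φ sin λ, z = sin φ).
The central angle between the endpoints is δ = arccos(p₁·p₂) ≈ 0.785 rad (45.0°). The total great-circle distance is δ·R ≈ 0.785 × 3440 ≈ 2701 nmi, so the target fraction is f = 400/2701 ≈ 0.148.
Interpolate at f ≈ 0.148 with slerp weights a = sin((1−f)δ)/sin δ ≈ 0.877, b = sin(fδ)/sin δ ≈ 0.164.
p = a·p₁ + b·p₂ ≈ (0.123, 0.907, 0.402); φ = arcsin(p_z) ≈ 23.71°, λ = atan2(p_y, p_x) ≈ 82.25°.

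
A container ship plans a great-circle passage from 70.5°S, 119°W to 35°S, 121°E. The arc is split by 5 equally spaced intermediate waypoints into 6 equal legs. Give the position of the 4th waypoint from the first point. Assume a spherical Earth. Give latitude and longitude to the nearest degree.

Convert each endpoint to a unit vector on the sphere (x = cos φ cos λ, y = cos φ sin λ, z = sin φ).
The central angle between the endpoints is δ = arccos(p₁·p₂) ≈ 1.155 rad (66.2°).
Interpolate at f = 4/6 with slerp weights a = sin((1−f)δ)/sin δ ≈ 0.411, b = sin(fδ)/sin δ ≈ 0.761.
p = a·p₁ + b·p₂ ≈ (-0.387, 0.414, -0.823); φ = arcsin(p_z) ≈ -55.43°, λ = atan2(p_y, p_x) ≈ 133.07°.

≈ 55°S, 133°E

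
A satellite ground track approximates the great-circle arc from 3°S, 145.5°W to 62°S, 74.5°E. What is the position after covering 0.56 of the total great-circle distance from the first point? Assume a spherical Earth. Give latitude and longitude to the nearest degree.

≈ 58°S, 177°W

Convert each endpoint to a unit vector on the sphere (x = cos φ cos λ, y = cos φ sin λ, z = sin φ).
The central angle between the endpoints is δ = arccos(p₁·p₂) ≈ 1.889 rad (108.2°).
Interpolate at f = 0.56 with slerp weights a = sin((1−f)δ)/sin δ ≈ 0.778, b = sin(fδ)/sin δ ≈ 0.917.
p = a·p₁ + b·p₂ ≈ (-0.525, -0.025, -0.851); φ = arcsin(p_z) ≈ -58.29°, λ = atan2(p_y, p_x) ≈ -177.28°.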